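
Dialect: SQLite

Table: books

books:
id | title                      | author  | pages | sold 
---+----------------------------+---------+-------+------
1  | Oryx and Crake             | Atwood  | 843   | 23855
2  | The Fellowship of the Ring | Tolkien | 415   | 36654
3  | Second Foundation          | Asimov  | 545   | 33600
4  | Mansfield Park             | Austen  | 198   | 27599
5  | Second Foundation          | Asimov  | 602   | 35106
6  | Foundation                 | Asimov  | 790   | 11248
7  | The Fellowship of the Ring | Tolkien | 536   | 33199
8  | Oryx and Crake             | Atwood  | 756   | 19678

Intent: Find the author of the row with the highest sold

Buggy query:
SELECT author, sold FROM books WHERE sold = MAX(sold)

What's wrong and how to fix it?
Bug: MAX(sold) is an aggregate and cannot be used directly in WHERE

Fix: Use a subquery: WHERE sold = (SELECT MAX(sold) FROM books)

Corrected query:
SELECT author, sold FROM books WHERE sold = (SELECT MAX(sold) FROM books)

Result:
author  | sold 
--------+------
Tolkien | 36654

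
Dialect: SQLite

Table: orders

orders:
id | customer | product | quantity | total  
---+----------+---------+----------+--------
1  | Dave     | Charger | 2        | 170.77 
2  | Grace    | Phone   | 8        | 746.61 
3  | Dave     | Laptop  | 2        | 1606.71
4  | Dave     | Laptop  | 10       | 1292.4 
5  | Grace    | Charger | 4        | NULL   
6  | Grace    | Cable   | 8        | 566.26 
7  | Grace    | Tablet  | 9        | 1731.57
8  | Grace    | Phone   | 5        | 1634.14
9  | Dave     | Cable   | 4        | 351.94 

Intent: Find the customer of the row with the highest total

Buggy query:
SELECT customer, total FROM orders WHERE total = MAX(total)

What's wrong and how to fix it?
Bug: WHERE is evaluated per row; an aggregate over the whole table isn't defined there

Fix: Wrap MAX in a scalar subquery so WHERE compares against a single value

Corrected query:
SELECT customer, total FROM orders WHERE total = (SELECT MAX(total) FROM orders)

Result:
customer | total  
---------+--------
Grace    | 1731.57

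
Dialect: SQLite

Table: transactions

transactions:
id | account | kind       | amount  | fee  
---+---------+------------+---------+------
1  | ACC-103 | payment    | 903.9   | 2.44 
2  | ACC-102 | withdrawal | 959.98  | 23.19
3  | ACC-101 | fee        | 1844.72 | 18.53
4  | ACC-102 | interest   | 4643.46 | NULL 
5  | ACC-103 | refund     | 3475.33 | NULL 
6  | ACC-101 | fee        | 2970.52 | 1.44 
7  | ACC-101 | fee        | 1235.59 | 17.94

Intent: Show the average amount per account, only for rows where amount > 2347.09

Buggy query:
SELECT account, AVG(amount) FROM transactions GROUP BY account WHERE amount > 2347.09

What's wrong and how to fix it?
Bug: WHERE cannot follow GROUP BY

Fix: Move the WHERE clause before GROUP BY

Corrected query:
SELECT account, AVG(amount) FROM transactions WHERE amount > 2347.09 GROUP BY account

Result:
account | AVG(amount)
--------+------------
ACC-101 | 2970.52    
ACC-102 | 4643.46    
ACC-103 | 3475.33    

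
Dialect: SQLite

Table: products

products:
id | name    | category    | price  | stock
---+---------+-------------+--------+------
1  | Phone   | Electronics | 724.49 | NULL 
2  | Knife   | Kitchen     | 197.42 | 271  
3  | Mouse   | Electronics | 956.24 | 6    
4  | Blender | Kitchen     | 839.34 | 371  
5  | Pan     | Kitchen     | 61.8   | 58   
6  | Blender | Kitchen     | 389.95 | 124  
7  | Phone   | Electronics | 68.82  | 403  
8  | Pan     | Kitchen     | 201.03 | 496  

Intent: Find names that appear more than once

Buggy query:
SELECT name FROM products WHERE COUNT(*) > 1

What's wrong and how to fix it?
Bug: COUNT(*) is an aggregate and cannot be used in WHERE

Fix: GROUP BY name, then filter groups with HAVING COUNT(*) > 1

Corrected query:
SELECT name FROM products GROUP BY name HAVING COUNT(*) > 1

Result:
name   
-------
Blender
Pan    
Phone  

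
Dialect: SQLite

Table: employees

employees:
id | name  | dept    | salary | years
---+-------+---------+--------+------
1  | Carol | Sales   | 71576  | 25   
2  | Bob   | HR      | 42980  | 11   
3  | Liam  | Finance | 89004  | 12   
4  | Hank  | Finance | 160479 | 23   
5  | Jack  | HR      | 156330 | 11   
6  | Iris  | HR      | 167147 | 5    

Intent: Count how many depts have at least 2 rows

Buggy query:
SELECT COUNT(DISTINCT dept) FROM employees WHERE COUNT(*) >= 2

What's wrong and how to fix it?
Bug: WHERE filters individual rows, not groups, so a group-level COUNT is invalid there

Fix: Group first with HAVING COUNT(*) >= 2, then COUNT the resulting groups

Corrected query:
SELECT COUNT(*) FROM (SELECT dept FROM employees GROUP BY dept HAVING COUNT(*) >= 2)

Result:
COUNT(*)
--------
2       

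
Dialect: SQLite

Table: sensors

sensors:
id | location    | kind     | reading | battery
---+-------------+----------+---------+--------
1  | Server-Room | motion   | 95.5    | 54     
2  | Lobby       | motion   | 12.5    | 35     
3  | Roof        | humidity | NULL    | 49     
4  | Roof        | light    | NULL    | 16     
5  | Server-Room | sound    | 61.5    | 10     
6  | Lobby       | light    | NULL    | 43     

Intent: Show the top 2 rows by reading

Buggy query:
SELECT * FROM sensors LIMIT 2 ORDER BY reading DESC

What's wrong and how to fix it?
Bug: ORDER BY cannot follow LIMIT; LIMIT is the final clause

Fix: Swap the clauses: ORDER BY first, then LIMIT

Corrected query:
SELECT * FROM sensors ORDER BY reading DESC LIMIT 2

Result:
id | location    | kind   | reading | battery
---+-------------+--------+---------+--------
1  | Server-Room | motion | 95.5    | 54     
5  | Server-Room | sound  | 61.5    | 10     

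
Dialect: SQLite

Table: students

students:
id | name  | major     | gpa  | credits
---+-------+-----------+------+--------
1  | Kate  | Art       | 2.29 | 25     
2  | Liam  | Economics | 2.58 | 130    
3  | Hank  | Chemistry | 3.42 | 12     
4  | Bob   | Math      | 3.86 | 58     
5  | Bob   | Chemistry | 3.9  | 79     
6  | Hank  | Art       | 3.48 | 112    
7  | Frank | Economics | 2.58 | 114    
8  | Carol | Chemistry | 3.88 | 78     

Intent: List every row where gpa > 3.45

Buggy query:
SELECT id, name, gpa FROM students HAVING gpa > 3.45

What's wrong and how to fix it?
Bug: This is a non-aggregate query (no GROUP BY, no aggregates), so in SQLite the HAVING clause is invalid here; a row-level condition belongs in WHERE

Fix: Use WHERE for row-level filtering

Corrected query:
SELECT id, name, gpa FROM students WHERE gpa > 3.45

Result:
id | name  | gpa 
---+-------+-----
4  | Bob   | 3.86
5  | Bob   | 3.9 
6  | Hank  | 3.48
8  | Carol | 3.88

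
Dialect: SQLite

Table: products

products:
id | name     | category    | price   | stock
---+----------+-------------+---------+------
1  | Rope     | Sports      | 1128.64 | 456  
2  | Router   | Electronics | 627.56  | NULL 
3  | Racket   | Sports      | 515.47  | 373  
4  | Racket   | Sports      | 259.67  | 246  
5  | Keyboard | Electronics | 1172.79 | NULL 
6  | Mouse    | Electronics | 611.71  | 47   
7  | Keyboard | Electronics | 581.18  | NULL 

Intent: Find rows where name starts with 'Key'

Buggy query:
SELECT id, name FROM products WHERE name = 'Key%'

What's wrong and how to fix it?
Bug: Wildcards only work with LIKE; '=' treats '%' as a literal character

Fix: Replace '=' with LIKE so 'Key%' is treated as a pattern

Corrected query:
SELECT id, name FROM products WHERE name LIKE 'Key%'

Result:
id | name    
---+---------
5  | Keyboard
7  | Keyboard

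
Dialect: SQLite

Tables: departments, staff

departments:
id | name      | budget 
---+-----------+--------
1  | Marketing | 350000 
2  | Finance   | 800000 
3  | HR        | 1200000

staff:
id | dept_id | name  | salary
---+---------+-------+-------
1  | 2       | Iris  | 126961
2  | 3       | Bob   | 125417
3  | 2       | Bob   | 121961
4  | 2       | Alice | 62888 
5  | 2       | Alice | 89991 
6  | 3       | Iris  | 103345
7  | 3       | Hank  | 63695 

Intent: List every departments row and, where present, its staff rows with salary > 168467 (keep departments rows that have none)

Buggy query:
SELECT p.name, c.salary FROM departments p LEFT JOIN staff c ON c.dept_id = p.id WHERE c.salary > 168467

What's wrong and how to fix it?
Bug: Filtering c.salary in WHERE discards the NULL rows produced by LEFT JOIN, turning it into an inner join

Fix: Put 'c.salary > 168467' in the JOIN's ON clause instead of WHERE

Corrected query:
SELECT p.name, c.salary FROM departments p LEFT JOIN staff c ON c.dept_id = p.id AND c.salary > 168467

Result:
name      | salary
----------+-------
Marketing | NULL  
Finance   | NULL  
HR        | NULL  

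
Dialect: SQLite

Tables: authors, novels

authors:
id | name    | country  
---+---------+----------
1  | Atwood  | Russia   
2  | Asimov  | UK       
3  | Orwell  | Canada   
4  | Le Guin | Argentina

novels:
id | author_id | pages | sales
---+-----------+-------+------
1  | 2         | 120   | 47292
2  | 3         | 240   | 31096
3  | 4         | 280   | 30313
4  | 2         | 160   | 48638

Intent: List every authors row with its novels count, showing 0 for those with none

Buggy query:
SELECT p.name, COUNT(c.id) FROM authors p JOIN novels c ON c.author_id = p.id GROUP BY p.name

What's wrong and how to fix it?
Bug: INNER JOIN drops authors rows that have no matching novels rows

Fix: Switch to LEFT JOIN to retain unmatched parent rows

Corrected query:
SELECT p.name, COUNT(c.id) FROM authors p LEFT JOIN novels c ON c.author_id = p.id GROUP BY p.name

Result:
name    | COUNT(c.id)
--------+------------
Asimov  | 2          
Atwood  | 0          
Le Guin | 1          
Orwell  | 1          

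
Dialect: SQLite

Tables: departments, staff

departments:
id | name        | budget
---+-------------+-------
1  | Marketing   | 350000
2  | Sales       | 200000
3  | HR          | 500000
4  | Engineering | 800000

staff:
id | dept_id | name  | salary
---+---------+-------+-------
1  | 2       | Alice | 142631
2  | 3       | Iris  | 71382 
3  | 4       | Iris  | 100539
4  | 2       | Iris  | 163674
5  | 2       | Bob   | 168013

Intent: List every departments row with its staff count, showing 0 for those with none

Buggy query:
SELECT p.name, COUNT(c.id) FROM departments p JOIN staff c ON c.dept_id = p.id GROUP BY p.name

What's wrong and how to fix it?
Bug: INNER JOIN drops departments rows that have no matching staff rows

Fix: Use LEFT JOIN so parents without children still appear (COUNT(c.id) gives 0)

Corrected query:
SELECT p.name, COUNT(c.id) FROM departments p LEFT JOIN staff c ON c.dept_id = p.id GROUP BY p.name

Result:
name        | COUNT(c.id)
------------+------------
Engineering | 1          
HR          | 1          
Marketing   | 0          
Sales       | 3          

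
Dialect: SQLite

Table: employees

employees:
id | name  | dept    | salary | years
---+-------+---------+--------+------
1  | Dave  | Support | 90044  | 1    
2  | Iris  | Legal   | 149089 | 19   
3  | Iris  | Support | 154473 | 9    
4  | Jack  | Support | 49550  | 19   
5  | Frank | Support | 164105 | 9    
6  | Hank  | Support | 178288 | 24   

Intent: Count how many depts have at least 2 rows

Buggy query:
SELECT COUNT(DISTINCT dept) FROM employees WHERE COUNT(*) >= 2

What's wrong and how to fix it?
Bug: COUNT(*) cannot appear in WHERE; the per-group count doesn't exist yet

Fix: Use a subquery that GROUPs and filters with HAVING, then count its rows

Corrected query:
SELECT COUNT(*) FROM (SELECT dept FROM employees GROUP BY dept HAVING COUNT(*) >= 2)

Result:
COUNT(*)
--------
1       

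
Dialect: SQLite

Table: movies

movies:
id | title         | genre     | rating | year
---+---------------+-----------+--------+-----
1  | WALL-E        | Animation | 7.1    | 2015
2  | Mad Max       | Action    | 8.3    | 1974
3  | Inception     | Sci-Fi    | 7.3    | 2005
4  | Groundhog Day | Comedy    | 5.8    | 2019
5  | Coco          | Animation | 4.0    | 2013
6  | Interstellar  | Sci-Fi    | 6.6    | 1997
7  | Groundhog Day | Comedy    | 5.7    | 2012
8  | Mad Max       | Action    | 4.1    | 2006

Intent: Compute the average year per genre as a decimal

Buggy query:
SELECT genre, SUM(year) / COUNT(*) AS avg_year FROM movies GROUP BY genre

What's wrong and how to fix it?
Bug: SUM(year) and COUNT(*) are both integers; the division truncates the fractional part

Fix: Cast one side to REAL so the division keeps the fractional part

Corrected query:
SELECT genre, SUM(year) * 1.0 / COUNT(*) AS avg_year FROM movies GROUP BY genre

Result:
genre     | avg_year
----------+---------
Action    | 1990    
Animation | 2014    
Comedy    | 2015.5  
Sci-Fi    | 2001    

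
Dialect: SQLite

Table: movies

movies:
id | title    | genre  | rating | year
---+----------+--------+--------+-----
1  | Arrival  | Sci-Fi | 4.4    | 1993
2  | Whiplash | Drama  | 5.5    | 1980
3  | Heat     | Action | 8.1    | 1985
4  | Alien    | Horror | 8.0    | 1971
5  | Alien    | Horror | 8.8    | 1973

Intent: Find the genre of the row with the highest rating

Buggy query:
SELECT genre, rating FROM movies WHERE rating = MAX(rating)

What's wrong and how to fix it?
Bug: WHERE is evaluated per row; an aggregate over the whole table isn't defined there

Fix: Use a subquery: WHERE rating = (SELECT MAX(rating) FROM movies)

Corrected query:
SELECT genre, rating FROM movies WHERE rating = (SELECT MAX(rating) FROM movies)

Result:
genre  | rating
-------+-------
Horror | 8.8   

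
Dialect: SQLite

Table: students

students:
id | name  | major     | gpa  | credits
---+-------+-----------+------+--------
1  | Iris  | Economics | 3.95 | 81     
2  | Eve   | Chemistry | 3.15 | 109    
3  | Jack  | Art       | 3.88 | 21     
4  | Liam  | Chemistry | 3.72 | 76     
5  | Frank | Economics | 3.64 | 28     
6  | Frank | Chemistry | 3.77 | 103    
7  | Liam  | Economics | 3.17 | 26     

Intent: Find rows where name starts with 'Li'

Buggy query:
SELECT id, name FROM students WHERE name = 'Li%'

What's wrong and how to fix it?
Bug: Wildcards only work with LIKE; '=' treats '%' as a literal character

Fix: Use LIKE for wildcard pattern matching

Corrected query:
SELECT id, name FROM students WHERE name LIKE 'Li%'

Result:
id | name
---+-----
4  | Liam
7  | Liam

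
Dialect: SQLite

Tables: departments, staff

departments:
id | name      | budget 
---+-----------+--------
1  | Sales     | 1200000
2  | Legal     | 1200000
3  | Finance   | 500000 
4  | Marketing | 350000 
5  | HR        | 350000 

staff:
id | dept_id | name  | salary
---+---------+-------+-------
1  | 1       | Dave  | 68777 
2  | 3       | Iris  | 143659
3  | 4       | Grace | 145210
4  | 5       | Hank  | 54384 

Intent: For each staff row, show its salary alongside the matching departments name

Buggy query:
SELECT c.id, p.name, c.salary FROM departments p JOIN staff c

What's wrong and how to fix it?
Bug: Missing join condition: each staff row is matched to all departments rows instead of just its own

Fix: Specify the join condition linking the foreign key to the parent id

Corrected query:
SELECT c.id, p.name, c.salary FROM departments p JOIN staff c ON c.dept_id = p.id

Result:
id | name      | salary
---+-----------+-------
1  | Sales     | 68777 
2  | Finance   | 143659
3  | Marketing | 145210
4  | HR        | 54384 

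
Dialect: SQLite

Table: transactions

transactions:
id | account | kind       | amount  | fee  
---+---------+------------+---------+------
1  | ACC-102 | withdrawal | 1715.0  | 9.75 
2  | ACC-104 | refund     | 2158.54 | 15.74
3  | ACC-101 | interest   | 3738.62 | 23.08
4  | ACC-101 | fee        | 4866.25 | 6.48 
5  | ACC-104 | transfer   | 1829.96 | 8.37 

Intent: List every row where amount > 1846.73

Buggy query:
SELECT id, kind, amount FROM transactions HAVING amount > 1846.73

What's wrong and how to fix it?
Bug: This is a non-aggregate query (no GROUP BY, no aggregates), so in SQLite the HAVING clause is invalid here; a row-level condition belongs in WHERE

Fix: Replace HAVING with WHERE since the condition applies to individual rows

Corrected query:
SELECT id, kind, amount FROM transactions WHERE amount > 1846.73

Result:
id | kind     | amount 
---+----------+--------
2  | refund   | 2158.54
3  | interest | 3738.62
4  | fee      | 4866.25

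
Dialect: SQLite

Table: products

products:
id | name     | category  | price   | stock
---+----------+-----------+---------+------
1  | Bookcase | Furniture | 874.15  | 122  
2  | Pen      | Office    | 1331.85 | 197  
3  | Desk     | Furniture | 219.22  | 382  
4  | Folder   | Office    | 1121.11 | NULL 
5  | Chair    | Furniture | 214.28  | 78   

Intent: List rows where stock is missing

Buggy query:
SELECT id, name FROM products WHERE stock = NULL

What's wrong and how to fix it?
Bug: Comparing to NULL with '=' never matches; NULL = NULL is unknown, not true

Fix: Replace '= NULL' with 'IS NULL'

Corrected query:
SELECT id, name FROM products WHERE stock IS NULL

Result:
id | name  
---+-------
4  | Folder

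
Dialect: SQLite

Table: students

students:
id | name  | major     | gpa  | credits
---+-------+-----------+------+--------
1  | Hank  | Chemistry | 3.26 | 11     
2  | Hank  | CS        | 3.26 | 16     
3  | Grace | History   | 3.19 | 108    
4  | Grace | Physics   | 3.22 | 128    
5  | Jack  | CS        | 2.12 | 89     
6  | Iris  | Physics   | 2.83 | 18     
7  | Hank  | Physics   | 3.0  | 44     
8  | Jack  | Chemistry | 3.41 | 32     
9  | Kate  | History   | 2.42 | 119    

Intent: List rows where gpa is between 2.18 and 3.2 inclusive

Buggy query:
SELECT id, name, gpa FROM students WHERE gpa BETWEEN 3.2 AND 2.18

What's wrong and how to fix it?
Bug: BETWEEN expects the lower bound first; with 3.2 AND 2.18 the range is empty

Fix: Swap the bounds so the smaller value comes first

Corrected query:
SELECT id, name, gpa FROM students WHERE gpa BETWEEN 2.18 AND 3.2

Result:
id | name  | gpa 
---+-------+-----
3  | Grace | 3.19
6  | Iris  | 2.83
7  | Hank  | 3   
9  | Kate  | 2.42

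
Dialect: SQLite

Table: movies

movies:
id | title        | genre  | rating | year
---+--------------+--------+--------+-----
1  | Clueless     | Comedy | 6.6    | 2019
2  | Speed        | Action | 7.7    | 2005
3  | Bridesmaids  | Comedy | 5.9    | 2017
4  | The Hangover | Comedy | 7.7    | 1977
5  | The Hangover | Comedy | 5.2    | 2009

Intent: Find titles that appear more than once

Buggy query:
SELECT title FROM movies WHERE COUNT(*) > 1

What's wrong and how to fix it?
Bug: WHERE can't reference COUNT(*); aggregates are computed after WHERE

Fix: GROUP BY title, then filter groups with HAVING COUNT(*) > 1

Corrected query:
SELECT title FROM movies GROUP BY title HAVING COUNT(*) > 1

Result:
title       
------------
The Hangover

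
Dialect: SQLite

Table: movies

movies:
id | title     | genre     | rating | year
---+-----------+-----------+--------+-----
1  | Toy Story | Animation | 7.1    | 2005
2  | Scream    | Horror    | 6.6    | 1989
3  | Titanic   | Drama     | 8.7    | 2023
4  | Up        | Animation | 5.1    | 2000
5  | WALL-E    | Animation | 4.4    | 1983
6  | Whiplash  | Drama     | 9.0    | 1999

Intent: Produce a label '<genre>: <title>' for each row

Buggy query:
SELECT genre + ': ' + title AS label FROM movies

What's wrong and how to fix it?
Bug: '+' is numeric addition; on text columns SQLite converts them to 0 instead of concatenating

Fix: Replace + with || to concatenate text

Corrected query:
SELECT genre || ': ' || title AS label FROM movies

Result:
label               
--------------------
Animation: Toy Story
Horror: Scream      
Drama: Titanic      
Animation: Up       
Animation: WALL-E   
Drama: Whiplash     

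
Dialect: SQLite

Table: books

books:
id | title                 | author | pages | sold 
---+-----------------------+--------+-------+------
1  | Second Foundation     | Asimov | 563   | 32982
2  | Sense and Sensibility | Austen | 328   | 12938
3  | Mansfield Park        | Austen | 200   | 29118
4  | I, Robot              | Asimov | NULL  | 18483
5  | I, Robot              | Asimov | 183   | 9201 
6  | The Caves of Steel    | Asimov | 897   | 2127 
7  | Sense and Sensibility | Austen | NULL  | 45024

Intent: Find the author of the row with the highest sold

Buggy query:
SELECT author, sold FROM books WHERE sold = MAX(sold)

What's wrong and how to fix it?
Bug: WHERE is evaluated per row; an aggregate over the whole table isn't defined there

Fix: Wrap MAX in a scalar subquery so WHERE compares against a single value

Corrected query:
SELECT author, sold FROM books WHERE sold = (SELECT MAX(sold) FROM books)

Result:
author | sold 
-------+------
Austen | 45024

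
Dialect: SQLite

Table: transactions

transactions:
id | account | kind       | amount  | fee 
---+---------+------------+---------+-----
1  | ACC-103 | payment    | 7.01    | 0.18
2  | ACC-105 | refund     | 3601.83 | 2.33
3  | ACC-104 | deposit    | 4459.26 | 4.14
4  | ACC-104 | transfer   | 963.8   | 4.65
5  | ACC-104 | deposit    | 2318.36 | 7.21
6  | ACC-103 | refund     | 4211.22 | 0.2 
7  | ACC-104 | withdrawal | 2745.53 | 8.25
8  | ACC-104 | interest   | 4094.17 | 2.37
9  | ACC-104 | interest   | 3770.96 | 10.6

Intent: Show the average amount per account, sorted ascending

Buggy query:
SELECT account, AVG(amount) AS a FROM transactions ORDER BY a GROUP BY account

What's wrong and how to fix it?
Bug: GROUP BY must precede ORDER BY

Fix: Reorder: SELECT … FROM … GROUP BY … ORDER BY …

Corrected query:
SELECT account, AVG(amount) AS a FROM transactions GROUP BY account ORDER BY a

Result:
account | a       
--------+---------
ACC-103 | 2109.115
ACC-104 | 3058.68 
ACC-105 | 3601.83 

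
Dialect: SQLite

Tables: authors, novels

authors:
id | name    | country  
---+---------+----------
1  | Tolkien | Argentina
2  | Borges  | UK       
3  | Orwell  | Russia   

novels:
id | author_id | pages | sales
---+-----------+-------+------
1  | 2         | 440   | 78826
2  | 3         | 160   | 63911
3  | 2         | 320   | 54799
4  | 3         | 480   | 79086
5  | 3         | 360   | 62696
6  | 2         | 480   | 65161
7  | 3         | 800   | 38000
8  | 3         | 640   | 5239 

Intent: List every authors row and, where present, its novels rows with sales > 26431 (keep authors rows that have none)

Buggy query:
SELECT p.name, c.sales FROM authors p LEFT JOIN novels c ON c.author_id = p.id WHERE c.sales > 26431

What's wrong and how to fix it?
Bug: A WHERE condition on the right-hand table after LEFT JOIN drops unmatched parents

Fix: Put 'c.sales > 26431' in the JOIN's ON clause instead of WHERE

Corrected query:
SELECT p.name, c.sales FROM authors p LEFT JOIN novels c ON c.author_id = p.id AND c.sales > 26431

Result:
name    | sales
--------+------
Tolkien | NULL 
Borges  | 54799
Borges  | 65161
Borges  | 78826
Orwell  | 38000
Orwell  | 62696
Orwell  | 63911
Orwell  | 79086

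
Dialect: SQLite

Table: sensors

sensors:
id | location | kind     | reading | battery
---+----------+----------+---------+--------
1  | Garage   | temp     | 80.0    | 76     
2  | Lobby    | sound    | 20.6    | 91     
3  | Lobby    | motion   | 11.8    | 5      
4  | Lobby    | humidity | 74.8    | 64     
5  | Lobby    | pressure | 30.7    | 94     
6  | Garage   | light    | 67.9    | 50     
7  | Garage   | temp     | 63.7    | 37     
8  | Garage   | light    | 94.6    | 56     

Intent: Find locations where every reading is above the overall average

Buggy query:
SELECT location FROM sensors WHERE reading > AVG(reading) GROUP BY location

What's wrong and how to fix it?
Bug: WHERE evaluates per row before aggregation, so AVG() is unavailable

Fix: Use a subquery for AVG and a HAVING MIN(...) filter so the condition holds for every row in the group

Corrected query:
SELECT location FROM sensors GROUP BY location HAVING MIN(reading) > (SELECT AVG(reading) FROM sensors)

Result:
location
--------
Garage  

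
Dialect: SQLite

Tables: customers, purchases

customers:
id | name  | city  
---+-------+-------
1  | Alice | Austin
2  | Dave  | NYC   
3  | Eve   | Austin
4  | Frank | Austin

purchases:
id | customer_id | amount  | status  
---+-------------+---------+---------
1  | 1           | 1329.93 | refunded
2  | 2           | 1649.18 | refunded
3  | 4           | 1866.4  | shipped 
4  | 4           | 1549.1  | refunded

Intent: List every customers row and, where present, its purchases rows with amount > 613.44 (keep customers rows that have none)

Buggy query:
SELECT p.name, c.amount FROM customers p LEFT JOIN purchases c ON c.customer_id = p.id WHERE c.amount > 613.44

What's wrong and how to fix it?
Bug: A WHERE condition on the right-hand table after LEFT JOIN drops unmatched parents

Fix: Move the right-table condition into the ON clause so unmatched parents are kept

Corrected query:
SELECT p.name, c.amount FROM customers p LEFT JOIN purchases c ON c.customer_id = p.id AND c.amount > 613.44

Result:
name  | amount 
------+--------
Alice | 1329.93
Dave  | 1649.18
Eve   | NULL   
Frank | 1549.1 
Frank | 1866.4 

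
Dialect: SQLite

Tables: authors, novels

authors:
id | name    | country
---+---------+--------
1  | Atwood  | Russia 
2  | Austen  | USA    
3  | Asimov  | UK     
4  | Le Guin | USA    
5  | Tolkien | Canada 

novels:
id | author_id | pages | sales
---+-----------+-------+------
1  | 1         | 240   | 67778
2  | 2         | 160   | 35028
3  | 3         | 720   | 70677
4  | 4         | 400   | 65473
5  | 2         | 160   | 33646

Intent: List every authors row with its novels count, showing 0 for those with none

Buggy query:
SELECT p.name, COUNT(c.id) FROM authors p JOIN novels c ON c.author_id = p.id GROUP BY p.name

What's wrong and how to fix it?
Bug: An inner join excludes parents with zero children

Fix: Use LEFT JOIN so parents without children still appear (COUNT(c.id) gives 0)

Corrected query:
SELECT p.name, COUNT(c.id) FROM authors p LEFT JOIN novels c ON c.author_id = p.id GROUP BY p.name

Result:
name    | COUNT(c.id)
--------+------------
Asimov  | 1          
Atwood  | 1          
Austen  | 2          
Le Guin | 1          
Tolkien | 0          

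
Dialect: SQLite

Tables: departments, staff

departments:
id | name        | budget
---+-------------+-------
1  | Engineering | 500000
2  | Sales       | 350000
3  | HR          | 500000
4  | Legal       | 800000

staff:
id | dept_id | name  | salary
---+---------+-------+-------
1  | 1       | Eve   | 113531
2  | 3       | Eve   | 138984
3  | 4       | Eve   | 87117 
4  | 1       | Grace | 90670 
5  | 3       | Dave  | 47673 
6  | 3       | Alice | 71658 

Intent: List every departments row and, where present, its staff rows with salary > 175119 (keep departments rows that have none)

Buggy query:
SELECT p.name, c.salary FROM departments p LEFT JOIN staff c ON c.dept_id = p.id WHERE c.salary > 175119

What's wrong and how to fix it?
Bug: A WHERE condition on the right-hand table after LEFT JOIN drops unmatched parents

Fix: Move the right-table condition into the ON clause so unmatched parents are kept

Corrected query:
SELECT p.name, c.salary FROM departments p LEFT JOIN staff c ON c.dept_id = p.id AND c.salary > 175119

Result:
name        | salary
------------+-------
Engineering | NULL  
Sales       | NULL  
HR          | NULL  
Legal       | NULL  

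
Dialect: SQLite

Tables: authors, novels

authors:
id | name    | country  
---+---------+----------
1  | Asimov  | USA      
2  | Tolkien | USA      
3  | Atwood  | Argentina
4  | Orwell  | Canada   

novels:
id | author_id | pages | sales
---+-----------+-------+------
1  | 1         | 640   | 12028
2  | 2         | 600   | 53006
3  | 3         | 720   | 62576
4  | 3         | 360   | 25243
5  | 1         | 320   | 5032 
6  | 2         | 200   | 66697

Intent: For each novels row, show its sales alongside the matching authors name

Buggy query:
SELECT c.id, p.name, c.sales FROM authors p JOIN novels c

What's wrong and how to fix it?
Bug: JOIN with no ON clause produces a cartesian product; every novels row pairs with every authors row

Fix: Add ON c.author_id = p.id to the JOIN

Corrected query:
SELECT c.id, p.name, c.sales FROM authors p JOIN novels c ON c.author_id = p.id

Result:
id | name    | sales
---+---------+------
1  | Asimov  | 12028
2  | Tolkien | 53006
3  | Atwood  | 62576
4  | Atwood  | 25243
5  | Asimov  | 5032 
6  | Tolkien | 66697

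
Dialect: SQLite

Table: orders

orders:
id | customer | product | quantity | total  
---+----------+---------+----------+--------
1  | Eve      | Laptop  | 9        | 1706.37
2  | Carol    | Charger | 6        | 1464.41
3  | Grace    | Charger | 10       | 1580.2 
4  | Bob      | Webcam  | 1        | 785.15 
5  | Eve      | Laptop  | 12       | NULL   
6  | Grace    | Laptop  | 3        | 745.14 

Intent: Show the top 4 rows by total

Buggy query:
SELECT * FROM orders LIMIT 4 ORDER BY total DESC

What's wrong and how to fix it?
Bug: ORDER BY cannot follow LIMIT; LIMIT is the final clause

Fix: Swap the clauses: ORDER BY first, then LIMIT

Corrected query:
SELECT * FROM orders ORDER BY total DESC LIMIT 4

Result:
id | customer | product | quantity | total  
---+----------+---------+----------+--------
1  | Eve      | Laptop  | 9        | 1706.37
3  | Grace    | Charger | 10       | 1580.2 
2  | Carol    | Charger | 6        | 1464.41
4  | Bob      | Webcam  | 1        | 785.15 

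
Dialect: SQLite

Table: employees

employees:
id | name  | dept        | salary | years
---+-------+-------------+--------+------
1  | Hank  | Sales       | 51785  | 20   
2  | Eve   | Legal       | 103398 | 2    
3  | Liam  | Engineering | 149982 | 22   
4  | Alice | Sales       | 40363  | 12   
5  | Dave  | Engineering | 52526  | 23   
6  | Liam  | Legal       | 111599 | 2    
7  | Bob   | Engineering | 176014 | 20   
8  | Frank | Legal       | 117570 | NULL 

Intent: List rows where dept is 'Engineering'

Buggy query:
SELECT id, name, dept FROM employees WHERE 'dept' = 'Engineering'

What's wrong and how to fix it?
Bug: Single quotes denote string literals in SQL; the column name is being compared as a constant string

Fix: Reference the column as dept without single quotes

Corrected query:
SELECT id, name, dept FROM employees WHERE dept = 'Engineering'

Result:
id | name | dept       
---+------+------------
3  | Liam | Engineering
5  | Dave | Engineering
7  | Bob  | Engineering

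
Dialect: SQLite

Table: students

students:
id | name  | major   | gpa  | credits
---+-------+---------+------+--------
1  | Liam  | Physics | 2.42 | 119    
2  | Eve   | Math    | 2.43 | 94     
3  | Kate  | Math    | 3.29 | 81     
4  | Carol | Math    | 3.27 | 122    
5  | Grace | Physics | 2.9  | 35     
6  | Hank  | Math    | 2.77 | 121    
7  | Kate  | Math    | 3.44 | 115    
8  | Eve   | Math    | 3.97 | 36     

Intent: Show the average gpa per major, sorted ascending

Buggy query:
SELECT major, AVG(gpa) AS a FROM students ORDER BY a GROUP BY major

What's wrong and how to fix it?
Bug: GROUP BY must precede ORDER BY

Fix: Move ORDER BY to the end, after GROUP BY

Corrected query:
SELECT major, AVG(gpa) AS a FROM students GROUP BY major ORDER BY a

Result:
major   | a    
--------+------
Physics | 2.66 
Math    | 3.195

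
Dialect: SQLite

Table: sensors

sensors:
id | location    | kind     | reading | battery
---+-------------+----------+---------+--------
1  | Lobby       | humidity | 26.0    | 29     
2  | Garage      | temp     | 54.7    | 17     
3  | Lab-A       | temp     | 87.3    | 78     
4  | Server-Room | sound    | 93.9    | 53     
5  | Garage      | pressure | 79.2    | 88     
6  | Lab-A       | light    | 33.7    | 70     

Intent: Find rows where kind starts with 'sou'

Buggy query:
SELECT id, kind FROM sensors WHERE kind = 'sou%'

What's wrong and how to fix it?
Bug: Wildcards only work with LIKE; '=' treats '%' as a literal character

Fix: Replace '=' with LIKE so 'sou%' is treated as a pattern

Corrected query:
SELECT id, kind FROM sensors WHERE kind LIKE 'sou%'

Result:
id | kind 
---+------
4  | sound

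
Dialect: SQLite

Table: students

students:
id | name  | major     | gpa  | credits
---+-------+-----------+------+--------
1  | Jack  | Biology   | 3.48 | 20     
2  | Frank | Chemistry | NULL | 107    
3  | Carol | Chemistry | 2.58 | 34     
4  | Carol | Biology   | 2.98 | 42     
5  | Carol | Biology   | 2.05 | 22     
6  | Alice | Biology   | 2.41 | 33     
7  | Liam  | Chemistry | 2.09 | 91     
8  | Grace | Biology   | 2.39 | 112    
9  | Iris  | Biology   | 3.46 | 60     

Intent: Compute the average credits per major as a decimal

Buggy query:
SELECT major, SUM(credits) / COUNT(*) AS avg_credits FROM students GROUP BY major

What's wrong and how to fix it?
Bug: Both operands are integers, so '/' performs integer division and truncates

Fix: Multiply by 1.0 (or CAST to REAL) to force floating-point division

Corrected query:
SELECT major, SUM(credits) * 1.0 / COUNT(*) AS avg_credits FROM students GROUP BY major

Result:
major     | avg_credits
----------+------------
Biology   | 48.166667  
Chemistry | 77.333333  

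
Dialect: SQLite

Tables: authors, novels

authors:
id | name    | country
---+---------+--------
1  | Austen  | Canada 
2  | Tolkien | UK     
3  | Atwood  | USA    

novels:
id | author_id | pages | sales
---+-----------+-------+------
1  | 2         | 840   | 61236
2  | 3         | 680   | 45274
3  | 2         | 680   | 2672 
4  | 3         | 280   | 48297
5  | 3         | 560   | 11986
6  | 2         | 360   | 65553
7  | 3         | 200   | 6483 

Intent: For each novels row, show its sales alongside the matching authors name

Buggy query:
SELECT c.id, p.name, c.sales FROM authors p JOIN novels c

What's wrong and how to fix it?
Bug: JOIN with no ON clause produces a cartesian product; every novels row pairs with every authors row

Fix: Specify the join condition linking the foreign key to the parent id

Corrected query:
SELECT c.id, p.name, c.sales FROM authors p JOIN novels c ON c.author_id = p.id

Result:
id | name    | sales
---+---------+------
1  | Tolkien | 61236
2  | Atwood  | 45274
3  | Tolkien | 2672 
4  | Atwood  | 48297
5  | Atwood  | 11986
6  | Tolkien | 65553
7  | Atwood  | 6483 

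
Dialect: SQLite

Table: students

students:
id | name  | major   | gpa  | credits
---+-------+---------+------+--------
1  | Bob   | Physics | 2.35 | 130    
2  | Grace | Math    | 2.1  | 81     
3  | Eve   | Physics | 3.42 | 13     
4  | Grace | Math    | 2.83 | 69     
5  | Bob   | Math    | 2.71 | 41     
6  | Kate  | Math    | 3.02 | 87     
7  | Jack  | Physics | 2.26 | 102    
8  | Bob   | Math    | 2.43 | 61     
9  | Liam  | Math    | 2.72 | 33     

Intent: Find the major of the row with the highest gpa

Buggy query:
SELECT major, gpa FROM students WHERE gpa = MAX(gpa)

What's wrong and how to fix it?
Bug: WHERE is evaluated per row; an aggregate over the whole table isn't defined there

Fix: Wrap MAX in a scalar subquery so WHERE compares against a single value

Corrected query:
SELECT major, gpa FROM students WHERE gpa = (SELECT MAX(gpa) FROM students)

Result:
major   | gpa 
--------+-----
Physics | 3.42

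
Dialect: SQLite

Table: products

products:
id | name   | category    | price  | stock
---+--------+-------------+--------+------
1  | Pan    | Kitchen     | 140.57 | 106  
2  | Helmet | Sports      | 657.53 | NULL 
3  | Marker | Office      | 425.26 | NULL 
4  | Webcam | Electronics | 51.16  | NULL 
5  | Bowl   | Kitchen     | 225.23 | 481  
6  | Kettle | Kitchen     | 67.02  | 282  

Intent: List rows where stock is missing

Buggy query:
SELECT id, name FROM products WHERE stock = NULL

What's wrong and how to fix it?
Bug: Comparing to NULL with '=' never matches; NULL = NULL is unknown, not true

Fix: Use IS NULL to test for NULL

Corrected query:
SELECT id, name FROM products WHERE stock IS NULL

Result:
id | name  
---+-------
2  | Helmet
3  | Marker
4  | Webcam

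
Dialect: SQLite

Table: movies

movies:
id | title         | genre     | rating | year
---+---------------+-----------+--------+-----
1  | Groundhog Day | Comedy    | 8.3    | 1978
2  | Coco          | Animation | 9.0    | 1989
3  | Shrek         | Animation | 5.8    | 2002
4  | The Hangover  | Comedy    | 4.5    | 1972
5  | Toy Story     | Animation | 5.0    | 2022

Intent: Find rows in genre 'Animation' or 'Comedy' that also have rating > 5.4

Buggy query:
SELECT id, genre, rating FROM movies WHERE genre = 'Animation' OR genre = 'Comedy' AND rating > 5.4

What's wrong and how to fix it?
Bug: AND binds tighter than OR, so this parses as genre = 'Animation' OR (genre = 'Comedy' AND rating > 5.4)

Fix: Add parentheses around the OR so the AND applies to both alternatives

Corrected query:
SELECT id, genre, rating FROM movies WHERE (genre = 'Animation' OR genre = 'Comedy') AND rating > 5.4

Result:
id | genre     | rating
---+-----------+-------
1  | Comedy    | 8.3   
2  | Animation | 9     
3  | Animation | 5.8   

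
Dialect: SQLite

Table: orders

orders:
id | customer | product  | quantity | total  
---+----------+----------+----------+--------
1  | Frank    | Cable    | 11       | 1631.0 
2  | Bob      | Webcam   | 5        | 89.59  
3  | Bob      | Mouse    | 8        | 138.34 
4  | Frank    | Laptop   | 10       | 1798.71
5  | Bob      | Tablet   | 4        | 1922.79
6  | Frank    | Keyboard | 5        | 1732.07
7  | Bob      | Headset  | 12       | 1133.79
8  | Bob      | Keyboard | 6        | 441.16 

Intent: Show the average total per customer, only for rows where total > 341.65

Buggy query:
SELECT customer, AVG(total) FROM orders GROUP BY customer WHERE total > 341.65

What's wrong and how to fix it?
Bug: Row-level WHERE must come before GROUP BY in the clause order

Fix: Move the WHERE clause before GROUP BY

Corrected query:
SELECT customer, AVG(total) FROM orders WHERE total > 341.65 GROUP BY customer

Result:
customer | AVG(total) 
---------+------------
Bob      | 1165.913333
Frank    | 1720.593333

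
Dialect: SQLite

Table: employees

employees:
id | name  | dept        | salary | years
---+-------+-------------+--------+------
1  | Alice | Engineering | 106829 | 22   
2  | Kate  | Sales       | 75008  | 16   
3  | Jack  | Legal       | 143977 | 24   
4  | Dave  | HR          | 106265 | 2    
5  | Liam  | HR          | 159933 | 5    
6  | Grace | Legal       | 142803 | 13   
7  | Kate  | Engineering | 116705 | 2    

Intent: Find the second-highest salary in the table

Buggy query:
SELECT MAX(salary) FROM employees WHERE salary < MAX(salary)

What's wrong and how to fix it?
Bug: The inner MAX is an aggregate inside WHERE, which is not allowed

Fix: Put the inner MAX in a scalar subquery

Corrected query:
SELECT MAX(salary) FROM employees WHERE salary < (SELECT MAX(salary) FROM employees)

Result:
MAX(salary)
-----------
143977     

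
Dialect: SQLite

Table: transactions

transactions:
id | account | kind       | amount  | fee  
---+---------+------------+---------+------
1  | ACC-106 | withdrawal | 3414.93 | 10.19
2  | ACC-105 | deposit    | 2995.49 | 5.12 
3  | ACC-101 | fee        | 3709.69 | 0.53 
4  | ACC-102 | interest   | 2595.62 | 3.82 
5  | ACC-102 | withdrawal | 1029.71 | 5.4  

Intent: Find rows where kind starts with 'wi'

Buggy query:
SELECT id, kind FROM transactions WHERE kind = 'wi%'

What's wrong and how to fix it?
Bug: Wildcards only work with LIKE; '=' treats '%' as a literal character

Fix: Replace '=' with LIKE so 'wi%' is treated as a pattern

Corrected query:
SELECT id, kind FROM transactions WHERE kind LIKE 'wi%'

Result:
id | kind      
---+-----------
1  | withdrawal
5  | withdrawal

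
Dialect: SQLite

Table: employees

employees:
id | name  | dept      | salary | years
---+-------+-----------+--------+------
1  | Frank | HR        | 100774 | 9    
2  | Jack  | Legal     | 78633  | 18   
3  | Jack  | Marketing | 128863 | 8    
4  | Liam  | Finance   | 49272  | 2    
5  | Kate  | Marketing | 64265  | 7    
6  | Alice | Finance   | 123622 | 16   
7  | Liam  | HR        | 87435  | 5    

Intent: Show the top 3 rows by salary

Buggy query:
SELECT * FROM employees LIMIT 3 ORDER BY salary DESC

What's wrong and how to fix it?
Bug: ORDER BY cannot follow LIMIT; LIMIT is the final clause

Fix: Sort with ORDER BY, then apply LIMIT

Corrected query:
SELECT * FROM employees ORDER BY salary DESC LIMIT 3

Result:
id | name  | dept      | salary | years
---+-------+-----------+--------+------
3  | Jack  | Marketing | 128863 | 8    
6  | Alice | Finance   | 123622 | 16   
1  | Frank | HR        | 100774 | 9    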